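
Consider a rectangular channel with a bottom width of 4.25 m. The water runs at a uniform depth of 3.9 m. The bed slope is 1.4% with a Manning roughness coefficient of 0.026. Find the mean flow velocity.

Flow area A = b·y = 4.25 × 3.9 = 16.57 m². Wetted perimeter P = b + 2y = 4.25 + 2×3.9 = 12.05 m.
Hydraulic radius R = A/P = 16.57/12.05 = 1.376 m.
From Manning's equation, V = (1/n) R^(2/3) S^(1/2) = (1/0.026) × 1.376^(2/3) × 0.014^(1/2) = 5.63 m/s.

V = 5.63 m/s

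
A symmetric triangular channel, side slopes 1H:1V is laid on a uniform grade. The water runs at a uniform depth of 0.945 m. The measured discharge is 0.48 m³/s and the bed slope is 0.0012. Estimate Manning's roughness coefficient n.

n = 0.031

For a triangular section with side slope z = 1: A = zy² = 1×0.945² = 0.893 m²; P = 2y√(1+z²) = 2×0.945×1.414 = 2.673 m.
Hydraulic radius R = A/P = 0.893/2.673 = 0.3341 m.
Rearranging Manning's equation: n = (1/Q) A R^(2/3) S^(1/2) = (1/0.48) × 0.893 × 0.3341^(2/3) × √0.0012 = 0.031.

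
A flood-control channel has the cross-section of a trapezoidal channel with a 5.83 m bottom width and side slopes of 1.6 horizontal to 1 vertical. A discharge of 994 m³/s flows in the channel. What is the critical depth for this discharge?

y_c = 7.92 m

At critical depth, Q² T / (g A³) = 1, i.e. A³/T = Q²/g = 994²/9.81 = 100700.
At y = 9.42 m: A³/T = 212200 — high.
At y = 6.57 m: A³/T = 46090 — low.
At y = 7.92 m: A³/T = 100900 — close enough.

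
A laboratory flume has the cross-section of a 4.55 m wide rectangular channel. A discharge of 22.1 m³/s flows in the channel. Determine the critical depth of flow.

y_c = 1.34 m

For a rectangular channel, critical depth y_c = (q²/g)^(1/3) where q = Q/b = 22.1/4.55 = 4.857 m²/s.
So y_c = (4.857²/9.81)^(1/3) = 1.34 m.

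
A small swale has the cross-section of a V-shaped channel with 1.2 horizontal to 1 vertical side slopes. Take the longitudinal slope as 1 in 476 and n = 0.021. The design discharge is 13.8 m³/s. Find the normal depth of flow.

Manning's equation rearranged: A R^(2/3) = nQ / (1·√S) = 0.021 × 13.8 / (√0.002101) = 6.323.
At y = 1.76 m: A R^(2/3) = 2.863 — too small.
At y = 2.62 m: A R^(2/3) = 8.272 — too large.
At y = 2.37 m: A R^(2/3) = 6.331 — close enough.

y_n = 2.37 m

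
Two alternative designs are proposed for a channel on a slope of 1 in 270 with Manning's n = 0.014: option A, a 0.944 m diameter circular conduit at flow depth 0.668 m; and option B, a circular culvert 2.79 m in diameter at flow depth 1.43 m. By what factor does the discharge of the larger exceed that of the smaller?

11

Channel A: For a circular section of diameter D = 0.944 m at depth y = 0.668 m, the central angle is θ = 2 arccos(1 − 2y/D) = 3.998 rad. Then A = (D²/8)(θ − sin θ) = 0.5295 m² and P = Dθ/2 = 1.887 m. Hydraulic radius R = A/P = 0.5295/1.887 = 0.2806 m. Q_A = (1/0.014)·0.5295·0.2806^(2/3)·√0.003704 = 0.9865 m³/s.
Channel B: For a circular section of diameter D = 2.79 m at depth y = 1.43 m, the central angle is θ = 2 arccos(1 − 2y/D) = 3.192 rad. Then A = (D²/8)(θ − sin θ) = 3.154 m² and P = Dθ/2 = 4.453 m. Hydraulic radius R = A/P = 3.154/4.453 = 0.7085 m. Q_B = (1/0.014)·3.154·0.7085^(2/3)·√0.003704 = 10.9 m³/s.
The larger discharge is 10.9 m³/s and the smaller is 0.9865 m³/s; the ratio is 11.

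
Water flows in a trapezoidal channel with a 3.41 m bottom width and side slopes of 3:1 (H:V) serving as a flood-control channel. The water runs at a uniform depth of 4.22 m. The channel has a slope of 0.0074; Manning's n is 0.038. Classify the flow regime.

subcritical

With bottom width b = 3.41 m and side slope z = 3: A = (b + zy)y = (3.41 + 3×4.22)×4.22 = 67.82 m²; P = b + 2y√(1+z²) = 3.41 + 2×4.22×3.162 = 30.1 m.
Hydraulic radius R = A/P = 67.82/30.1 = 2.253 m.
V = (1/n) R^(2/3) √S = (1/0.038) × 2.253^(2/3) × √0.0074 = 3.891 m/s. Hydraulic depth D_h = A/T = 67.82/28.73 = 2.36 m.
Froude number Fr = V/√(g·D_h) = 3.891/√(9.81×2.36) = 0.808, which is less than 1, so the flow is subcritical.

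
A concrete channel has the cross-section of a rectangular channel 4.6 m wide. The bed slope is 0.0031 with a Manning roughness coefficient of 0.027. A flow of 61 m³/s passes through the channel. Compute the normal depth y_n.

Manning's equation rearranged: A R^(2/3) = nQ / (1·√S) = 0.027 × 61 / (√0.0031) = 29.58.
Try y = 5.99 m: A R^(2/3) = 38.66 — too large.
Try y = 4.23 m: A R^(2/3) = 25.38 — too small.
Try y = 4.79 m: A R^(2/3) = 29.56 — close enough.

y_n = 4.79 m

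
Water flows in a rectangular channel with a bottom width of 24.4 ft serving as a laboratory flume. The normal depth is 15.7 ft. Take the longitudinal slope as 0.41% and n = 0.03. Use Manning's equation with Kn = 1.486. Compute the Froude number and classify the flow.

Flow area A = b·y = 24.4 × 15.7 = 383.1 ft². Wetted perimeter P = b + 2y = 24.4 + 2×15.7 = 55.8 ft.
Hydraulic radius R = A/P = 383.1/55.8 = 6.865 ft.
V = (1.486/n) R^(2/3) √S = (1.486/0.03) × 6.865^(2/3) × √0.0041 = 11.46 ft/s. Hydraulic depth D_h = A/T = 383.1/24.4 = 15.7 ft.
Froude number Fr = V/√(g·D_h) = 11.46/√(32.2×15.7) = 0.51, which is less than 1, so the flow is subcritical.

subcritical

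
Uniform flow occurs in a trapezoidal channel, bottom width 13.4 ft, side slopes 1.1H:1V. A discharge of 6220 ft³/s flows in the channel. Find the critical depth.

y_c = 13.3 ft

At critical depth, Q² T / (g A³) = 1, i.e. A³/T = Q²/g = 6220²/32.2 = 1202000.
At y = 10.6 ft: A³/T = 510500 — too small.
At y = 16 ft: A³/T = 2511000 — too large.
At y = 13.3 ft: A³/T = 1215000 — close enough.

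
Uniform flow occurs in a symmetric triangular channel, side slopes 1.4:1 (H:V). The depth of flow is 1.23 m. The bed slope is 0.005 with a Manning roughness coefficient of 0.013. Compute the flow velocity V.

For a triangular section with side slope z = 1.4: A = zy² = 1.4×1.23² = 2.118 m²; P = 2y√(1+z²) = 2×1.23×1.72 = 4.232 m.
Hydraulic radius R = A/P = 2.118/4.232 = 0.5004 m.
From Manning's equation, V = (1/n) R^(2/3) S^(1/2) = (1/0.013) × 0.5004^(2/3) × 0.005^(1/2) = 3.43 m/s.

V = 3.43 m/s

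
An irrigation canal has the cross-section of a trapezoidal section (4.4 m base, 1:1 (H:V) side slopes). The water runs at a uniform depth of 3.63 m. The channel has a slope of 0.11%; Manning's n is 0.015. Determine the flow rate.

With bottom width b = 4.4 m and side slope z = 1: A = (b + zy)y = (4.4 + 1×3.63)×3.63 = 29.15 m²; P = b + 2y√(1+z²) = 4.4 + 2×3.63×1.414 = 14.67 m.
Hydraulic radius R = A/P = 29.15/14.67 = 1.987 m.
Manning's equation: Q = (1/n) A R^(2/3) S^(1/2) = (1/0.015) × 29.15 × 1.987^(2/3) × 0.0011^(1/2) = 102 m³/s.

Q = 102 m³/s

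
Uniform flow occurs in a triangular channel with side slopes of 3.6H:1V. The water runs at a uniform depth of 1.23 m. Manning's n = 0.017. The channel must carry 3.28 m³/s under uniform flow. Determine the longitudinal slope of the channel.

S = 0.000211

For a triangular section with side slope z = 3.6: A = zy² = 3.6×1.23² = 5.446 m²; P = 2y√(1+z²) = 2×1.23×3.736 = 9.191 m.
Hydraulic radius R = A/P = 5.446/9.191 = 0.5926 m.
From Manning's equation, S = [nQ / (1 A R^(2/3))]² = [0.017 × 3.28 / (1 × 5.446 × 0.5926^(2/3))]² = 0.000211.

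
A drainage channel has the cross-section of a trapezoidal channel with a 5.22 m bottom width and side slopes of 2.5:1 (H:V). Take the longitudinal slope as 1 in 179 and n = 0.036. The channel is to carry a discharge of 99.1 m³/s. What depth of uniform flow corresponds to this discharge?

Manning's equation rearranged: A R^(2/3) = nQ / (1·√S) = 0.036 × 99.1 / (√0.005587) = 47.73.
Trying y = 2.27 m: A R^(2/3) = 31.21 — short.
Trying y = 2.78 m: A R^(2/3) = 47.73 — ≈ 47.73.

y_n = 2.78 m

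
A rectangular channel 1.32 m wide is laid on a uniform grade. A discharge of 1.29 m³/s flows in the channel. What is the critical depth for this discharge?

For a rectangular channel, critical depth y_c = (q²/g)^(1/3) where q = Q/b = 1.29/1.32 = 0.9773 m²/s.
So y_c = (0.9773²/9.81)^(1/3) = 0.46 m.

y_c = 0.46 m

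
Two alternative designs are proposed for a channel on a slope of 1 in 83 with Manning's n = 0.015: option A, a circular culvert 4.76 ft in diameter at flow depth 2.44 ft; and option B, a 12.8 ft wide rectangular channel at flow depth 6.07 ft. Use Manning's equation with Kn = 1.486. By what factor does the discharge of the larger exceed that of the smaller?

Channel A: For a circular section of diameter D = 4.76 ft at depth y = 2.44 ft, the central angle is θ = 2 arccos(1 − 2y/D) = 3.192 rad. Then A = (D²/8)(θ − sin θ) = 9.183 ft² and P = Dθ/2 = 7.597 ft. Hydraulic radius R = A/P = 9.183/7.597 = 1.209 ft. Q_A = (1.486/0.015)·9.183·1.209^(2/3)·√0.01205 = 113.3 ft³/s.
Channel B: Flow area A = b·y = 12.8 × 6.07 = 77.7 ft². Wetted perimeter P = b + 2y = 12.8 + 2×6.07 = 24.94 ft. Hydraulic radius R = A/P = 77.7/24.94 = 3.115 ft. Q_B = (1.486/0.015)·77.7·3.115^(2/3)·√0.01205 = 1802 ft³/s.
The larger discharge is 1802 ft³/s and the smaller is 113.3 ft³/s; the ratio is 15.9.

15.9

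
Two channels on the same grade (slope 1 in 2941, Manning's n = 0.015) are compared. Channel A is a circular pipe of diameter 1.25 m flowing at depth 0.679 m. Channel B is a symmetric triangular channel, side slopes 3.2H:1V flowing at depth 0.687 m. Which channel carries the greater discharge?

channel B

Channel A: For a circular section of diameter D = 1.25 m at depth y = 0.679 m, the central angle is θ = 2 arccos(1 − 2y/D) = 3.315 rad. Then A = (D²/8)(θ − sin θ) = 0.681 m² and P = Dθ/2 = 2.072 m. Hydraulic radius R = A/P = 0.681/2.072 = 0.3287 m. Q_A = (1/0.015)·0.681·0.3287^(2/3)·√0.00034 = 0.3988 m³/s.
Channel B: For a triangular section with side slope z = 3.2: A = zy² = 3.2×0.687² = 1.51 m²; P = 2y√(1+z²) = 2×0.687×3.353 = 4.606 m. Hydraulic radius R = A/P = 1.51/4.606 = 0.3279 m. Q_B = (1/0.015)·1.51·0.3279^(2/3)·√0.00034 = 0.8828 m³/s.
Q_A = 0.3988 m³/s vs Q_B = 0.8828 m³/s, so channel B carries more.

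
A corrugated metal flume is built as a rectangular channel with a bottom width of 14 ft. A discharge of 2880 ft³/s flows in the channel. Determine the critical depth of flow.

For a rectangular channel, critical depth y_c = (q²/g)^(1/3) where q = Q/b = 2880/14 = 205.7 ft²/s.
So y_c = (205.7²/32.2)^(1/3) = 11 ft.

y_c = 11 ft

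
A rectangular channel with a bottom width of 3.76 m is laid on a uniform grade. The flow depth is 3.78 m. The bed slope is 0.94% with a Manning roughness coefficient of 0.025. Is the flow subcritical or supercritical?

Flow area A = b·y = 3.76 × 3.78 = 14.21 m². Wetted perimeter P = b + 2y = 3.76 + 2×3.78 = 11.32 m.
Hydraulic radius R = A/P = 14.21/11.32 = 1.256 m.
V = (1/n) R^(2/3) √S = (1/0.025) × 1.256^(2/3) × √0.0094 = 4.513 m/s. Hydraulic depth D_h = A/T = 14.21/3.76 = 3.78 m.
Froude number Fr = V/√(g·D_h) = 4.513/√(9.81×3.78) = 0.741, which is less than 1, so the flow is subcritical.

subcritical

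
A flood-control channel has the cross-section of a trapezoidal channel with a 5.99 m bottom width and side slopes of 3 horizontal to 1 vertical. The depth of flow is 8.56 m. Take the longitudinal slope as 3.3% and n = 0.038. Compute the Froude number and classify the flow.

supercritical

With bottom width b = 5.99 m and side slope z = 3: A = (b + zy)y = (5.99 + 3×8.56)×8.56 = 271.1 m²; P = b + 2y√(1+z²) = 5.99 + 2×8.56×3.162 = 60.13 m.
Hydraulic radius R = A/P = 271.1/60.13 = 4.509 m.
V = (1/n) R^(2/3) √S = (1/0.038) × 4.509^(2/3) × √0.033 = 13.05 m/s. Hydraulic depth D_h = A/T = 271.1/57.35 = 4.727 m.
Froude number Fr = V/√(g·D_h) = 13.05/√(9.81×4.727) = 1.92, which is greater than 1, so the flow is supercritical.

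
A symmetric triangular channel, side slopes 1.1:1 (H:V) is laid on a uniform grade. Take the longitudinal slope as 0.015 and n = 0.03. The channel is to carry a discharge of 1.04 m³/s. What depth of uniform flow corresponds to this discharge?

y_n = 0.741 m

Manning's equation rearranged: A R^(2/3) = nQ / (1·√S) = 0.03 × 1.04 / (√0.015) = 0.2547.
Trying y = 0.621 m: A R^(2/3) = 0.1591 — too small.
Trying y = 0.889 m: A R^(2/3) = 0.4142 — too large.
Trying y = 0.741 m: A R^(2/3) = 0.2549 — ≈ 0.2547.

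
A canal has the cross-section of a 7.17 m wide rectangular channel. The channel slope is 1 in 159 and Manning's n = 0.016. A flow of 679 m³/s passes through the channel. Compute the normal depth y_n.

Manning's equation rearranged: A R^(2/3) = nQ / (1·√S) = 0.016 × 679 / (√0.006289) = 137.
At y = 11 m: A R^(2/3) = 153.1 — high.
At y = 8.62 m: A R^(2/3) = 114.8 — low.
At y = 10 m: A R^(2/3) = 136.9 — close enough.

y_n = 10 m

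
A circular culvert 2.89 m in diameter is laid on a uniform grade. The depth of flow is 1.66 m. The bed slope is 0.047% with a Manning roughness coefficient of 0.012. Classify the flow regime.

For a circular section of diameter D = 2.89 m at depth y = 1.66 m, the central angle is θ = 2 arccos(1 − 2y/D) = 3.44 rad. Then A = (D²/8)(θ − sin θ) = 3.899 m² and P = Dθ/2 = 4.971 m.
Hydraulic radius R = A/P = 3.899/4.971 = 0.7843 m.
V = (1/n) R^(2/3) √S = (1/0.012) × 0.7843^(2/3) × √0.00047 = 1.536 m/s. Hydraulic depth D_h = A/T = 3.899/2.858 = 1.364 m.
Froude number Fr = V/√(g·D_h) = 1.536/√(9.81×1.364) = 0.42, which is less than 1, so the flow is subcritical.

subcritical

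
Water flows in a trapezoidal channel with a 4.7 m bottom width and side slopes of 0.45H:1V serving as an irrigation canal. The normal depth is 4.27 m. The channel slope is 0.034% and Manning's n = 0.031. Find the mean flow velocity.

V = 0.947 m/s

With bottom width b = 4.7 m and side slope z = 0.45: A = (b + zy)y = (4.7 + 0.45×4.27)×4.27 = 28.27 m²; P = b + 2y√(1+z²) = 4.7 + 2×4.27×1.097 = 14.06 m.
Hydraulic radius R = A/P = 28.27/14.06 = 2.01 m.
From Manning's equation, V = (1/n) R^(2/3) S^(1/2) = (1/0.031) × 2.01^(2/3) × 0.00034^(1/2) = 0.947 m/s.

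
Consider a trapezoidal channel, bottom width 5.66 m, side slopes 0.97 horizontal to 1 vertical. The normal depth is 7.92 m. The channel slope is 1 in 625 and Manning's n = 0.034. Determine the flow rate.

With bottom width b = 5.66 m and side slope z = 0.97: A = (b + zy)y = (5.66 + 0.97×7.92)×7.92 = 105.7 m²; P = b + 2y√(1+z²) = 5.66 + 2×7.92×1.393 = 27.73 m.
Hydraulic radius R = A/P = 105.7/27.73 = 3.811 m.
Manning's equation: Q = (1/n) A R^(2/3) S^(1/2) = (1/0.034) × 105.7 × 3.811^(2/3) × 0.0016^(1/2) = 303 m³/s.

Q = 303 m³/s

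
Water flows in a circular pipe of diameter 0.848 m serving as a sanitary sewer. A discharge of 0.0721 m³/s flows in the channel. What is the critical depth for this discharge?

At critical depth, Q² T / (g A³) = 1, i.e. A³/T = Q²/g = 0.0721²/9.81 = 0.0005299.
Try y = 0.134 m: A³/T = 0.0003039 — too small.
Try y = 0.172 m: A³/T = 0.0008098 — too large.
Try y = 0.154 m: A³/T = 0.000525 — ≈ 0.0005299.

y_c = 0.154 m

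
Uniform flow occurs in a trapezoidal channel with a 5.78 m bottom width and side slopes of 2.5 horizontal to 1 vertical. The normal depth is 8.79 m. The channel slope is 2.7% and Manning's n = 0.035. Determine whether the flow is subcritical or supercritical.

With bottom width b = 5.78 m and side slope z = 2.5: A = (b + zy)y = (5.78 + 2.5×8.79)×8.79 = 244 m²; P = b + 2y√(1+z²) = 5.78 + 2×8.79×2.693 = 53.12 m.
Hydraulic radius R = A/P = 244/53.12 = 4.593 m.
V = (1/n) R^(2/3) √S = (1/0.035) × 4.593^(2/3) × √0.027 = 12.97 m/s. Hydraulic depth D_h = A/T = 244/49.73 = 4.906 m.
Froude number Fr = V/√(g·D_h) = 12.97/√(9.81×4.906) = 1.87, which is greater than 1, so the flow is supercritical.

supercritical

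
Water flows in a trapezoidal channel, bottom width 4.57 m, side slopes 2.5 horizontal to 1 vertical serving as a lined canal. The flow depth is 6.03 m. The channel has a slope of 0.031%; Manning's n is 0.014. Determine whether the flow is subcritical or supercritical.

With bottom width b = 4.57 m and side slope z = 2.5: A = (b + zy)y = (4.57 + 2.5×6.03)×6.03 = 118.5 m²; P = b + 2y√(1+z²) = 4.57 + 2×6.03×2.693 = 37.04 m.
Hydraulic radius R = A/P = 118.5/37.04 = 3.198 m.
V = (1/n) R^(2/3) √S = (1/0.014) × 3.198^(2/3) × √0.00031 = 2.73 m/s. Hydraulic depth D_h = A/T = 118.5/34.72 = 3.412 m.
Froude number Fr = V/√(g·D_h) = 2.73/√(9.81×3.412) = 0.472, which is less than 1, so the flow is subcritical.

subcritical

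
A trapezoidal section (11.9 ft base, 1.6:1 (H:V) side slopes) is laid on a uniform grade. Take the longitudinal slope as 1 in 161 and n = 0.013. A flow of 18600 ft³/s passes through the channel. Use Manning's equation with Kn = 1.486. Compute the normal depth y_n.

y_n = 14.8 ft

Manning's equation rearranged: A R^(2/3) = nQ / (1.486·√S) = 0.013 × 18600 / (1.486 × √0.006211) = 2065.
Trying y = 11.8 ft: A R^(2/3) = 1257 — low.
Trying y = 18.8 ft: A R^(2/3) = 3547 — high.
Trying y = 14.8 ft: A R^(2/3) = 2066 — matches.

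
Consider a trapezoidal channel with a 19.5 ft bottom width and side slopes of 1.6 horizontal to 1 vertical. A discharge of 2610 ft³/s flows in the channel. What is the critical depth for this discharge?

y_c = 6.78 ft

At critical depth, Q² T / (g A³) = 1, i.e. A³/T = Q²/g = 2610²/32.2 = 211600.
At y = 5.74 ft: A³/T = 117900 — too small.
At y = 6.78 ft: A³/T = 211500 — matches.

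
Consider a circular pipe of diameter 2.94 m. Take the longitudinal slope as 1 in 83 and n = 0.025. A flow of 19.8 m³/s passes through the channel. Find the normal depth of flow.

Manning's equation rearranged: A R^(2/3) = nQ / (1·√S) = 0.025 × 19.8 / (√0.01205) = 4.51.
At y = 2.28 m: A R^(2/3) = 5.234 — over.
At y = 1.57 m: A R^(2/3) = 3.086 — short.
At y = 2.02 m: A R^(2/3) = 4.516 — matches.

y_n = 2.02 m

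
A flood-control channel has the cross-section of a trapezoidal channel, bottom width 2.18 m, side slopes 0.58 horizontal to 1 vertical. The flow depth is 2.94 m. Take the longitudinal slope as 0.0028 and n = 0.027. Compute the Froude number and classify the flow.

subcritical

With bottom width b = 2.18 m and side slope z = 0.58: A = (b + zy)y = (2.18 + 0.58×2.94)×2.94 = 11.42 m²; P = b + 2y√(1+z²) = 2.18 + 2×2.94×1.156 = 8.977 m.
Hydraulic radius R = A/P = 11.42/8.977 = 1.272 m.
V = (1/n) R^(2/3) √S = (1/0.027) × 1.272^(2/3) × √0.0028 = 2.301 m/s. Hydraulic depth D_h = A/T = 11.42/5.59 = 2.043 m.
Froude number Fr = V/√(g·D_h) = 2.301/√(9.81×2.043) = 0.514, which is less than 1, so the flow is subcritical.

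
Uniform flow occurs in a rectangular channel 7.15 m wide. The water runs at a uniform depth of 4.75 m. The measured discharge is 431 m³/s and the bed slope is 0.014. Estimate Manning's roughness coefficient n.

n = 0.015

Flow area A = b·y = 7.15 × 4.75 = 33.96 m². Wetted perimeter P = b + 2y = 7.15 + 2×4.75 = 16.65 m.
Hydraulic radius R = A/P = 33.96/16.65 = 2.04 m.
Rearranging Manning's equation: n = (1/Q) A R^(2/3) S^(1/2) = (1/431) × 33.96 × 2.04^(2/3) × √0.014 = 0.015.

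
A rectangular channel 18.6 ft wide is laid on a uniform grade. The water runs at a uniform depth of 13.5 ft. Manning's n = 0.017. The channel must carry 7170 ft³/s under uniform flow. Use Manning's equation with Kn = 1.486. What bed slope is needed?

Flow area A = b·y = 18.6 × 13.5 = 251.1 ft². Wetted perimeter P = b + 2y = 18.6 + 2×13.5 = 45.6 ft.
Hydraulic radius R = A/P = 251.1/45.6 = 5.507 ft.
From Manning's equation, S = [nQ / (1.486 A R^(2/3))]² = [0.017 × 7170 / (1.486 × 251.1 × 5.507^(2/3))]² = 0.011.

S = 0.011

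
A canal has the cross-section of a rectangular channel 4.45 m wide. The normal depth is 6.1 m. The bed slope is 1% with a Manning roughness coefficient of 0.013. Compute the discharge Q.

Q = 289 m³/s

Flow area A = b·y = 4.45 × 6.1 = 27.14 m². Wetted perimeter P = b + 2y = 4.45 + 2×6.1 = 16.65 m.
Hydraulic radius R = A/P = 27.14/16.65 = 1.63 m.
Manning's equation: Q = (1/n) A R^(2/3) S^(1/2) = (1/0.013) × 27.14 × 1.63^(2/3) × 0.01^(1/2) = 289 m³/s.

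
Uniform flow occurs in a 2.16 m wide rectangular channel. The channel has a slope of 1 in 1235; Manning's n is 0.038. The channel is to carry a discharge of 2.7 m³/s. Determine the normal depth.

Manning's equation rearranged: A R^(2/3) = nQ / (1·√S) = 0.038 × 2.7 / (√0.0008097) = 3.606.
Trying y = 1.44 m: A R^(2/3) = 2.255 — short.
Trying y = 2.48 m: A R^(2/3) = 4.431 — over.
Trying y = 2.09 m: A R^(2/3) = 3.6 — close enough.

y_n = 2.09 m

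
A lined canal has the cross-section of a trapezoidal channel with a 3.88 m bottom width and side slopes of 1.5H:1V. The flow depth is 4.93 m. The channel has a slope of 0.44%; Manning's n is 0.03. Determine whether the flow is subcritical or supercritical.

With bottom width b = 3.88 m and side slope z = 1.5: A = (b + zy)y = (3.88 + 1.5×4.93)×4.93 = 55.59 m²; P = b + 2y√(1+z²) = 3.88 + 2×4.93×1.803 = 21.66 m.
Hydraulic radius R = A/P = 55.59/21.66 = 2.567 m.
V = (1/n) R^(2/3) √S = (1/0.03) × 2.567^(2/3) × √0.0044 = 4.145 m/s. Hydraulic depth D_h = A/T = 55.59/18.67 = 2.977 m.
Froude number Fr = V/√(g·D_h) = 4.145/√(9.81×2.977) = 0.767, which is less than 1, so the flow is subcritical.

subcritical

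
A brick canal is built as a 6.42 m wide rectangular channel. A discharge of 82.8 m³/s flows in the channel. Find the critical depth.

y_c = 2.57 m

For a rectangular channel, critical depth y_c = (q²/g)^(1/3) where q = Q/b = 82.8/6.42 = 12.9 m²/s.
So y_c = (12.9²/9.81)^(1/3) = 2.57 m.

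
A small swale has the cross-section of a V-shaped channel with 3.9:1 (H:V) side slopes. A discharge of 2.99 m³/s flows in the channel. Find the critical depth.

At critical depth, Q² T / (g A³) = 1, i.e. A³/T = Q²/g = 2.99²/9.81 = 0.9113.
Trying y = 0.81 m: A³/T = 2.652 — high.
Trying y = 0.654 m: A³/T = 0.9099 — matches.

y_c = 0.654 m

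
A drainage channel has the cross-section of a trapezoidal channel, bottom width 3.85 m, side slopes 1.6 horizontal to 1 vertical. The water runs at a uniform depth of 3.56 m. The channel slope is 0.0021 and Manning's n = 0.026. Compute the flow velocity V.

V = 2.77 m/s

With bottom width b = 3.85 m and side slope z = 1.6: A = (b + zy)y = (3.85 + 1.6×3.56)×3.56 = 33.98 m²; P = b + 2y√(1+z²) = 3.85 + 2×3.56×1.887 = 17.28 m.
Hydraulic radius R = A/P = 33.98/17.28 = 1.966 m.
From Manning's equation, V = (1/n) R^(2/3) S^(1/2) = (1/0.026) × 1.966^(2/3) × 0.0021^(1/2) = 2.77 m/s.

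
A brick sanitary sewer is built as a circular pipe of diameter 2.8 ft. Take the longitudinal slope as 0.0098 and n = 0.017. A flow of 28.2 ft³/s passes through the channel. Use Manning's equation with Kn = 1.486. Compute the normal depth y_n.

Manning's equation rearranged: A R^(2/3) = nQ / (1.486·√S) = 0.017 × 28.2 / (1.486 × √0.0098) = 3.259.
Trying y = 2.05 ft: A R^(2/3) = 4.302 — over.
Trying y = 1.16 ft: A R^(2/3) = 1.744 — short.
Trying y = 1.68 ft: A R^(2/3) = 3.261 — ≈ 3.259.

y_n = 1.68 ft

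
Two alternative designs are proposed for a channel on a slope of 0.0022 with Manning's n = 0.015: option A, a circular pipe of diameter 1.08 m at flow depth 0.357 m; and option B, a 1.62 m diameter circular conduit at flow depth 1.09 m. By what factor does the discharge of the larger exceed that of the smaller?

9.92

Channel A: For a circular section of diameter D = 1.08 m at depth y = 0.357 m, the central angle is θ = 2 arccos(1 − 2y/D) = 2.45 rad. Then A = (D²/8)(θ − sin θ) = 0.2643 m² and P = Dθ/2 = 1.323 m. Hydraulic radius R = A/P = 0.2643/1.323 = 0.1997 m. Q_A = (1/0.015)·0.2643·0.1997^(2/3)·√0.0022 = 0.2823 m³/s.
Channel B: For a circular section of diameter D = 1.62 m at depth y = 1.09 m, the central angle is θ = 2 arccos(1 − 2y/D) = 3.848 rad. Then A = (D²/8)(θ − sin θ) = 1.475 m² and P = Dθ/2 = 3.116 m. Hydraulic radius R = A/P = 1.475/3.116 = 0.4733 m. Q_B = (1/0.015)·1.475·0.4733^(2/3)·√0.0022 = 2.801 m³/s.
The larger discharge is 2.801 m³/s and the smaller is 0.2823 m³/s; the ratio is 9.92.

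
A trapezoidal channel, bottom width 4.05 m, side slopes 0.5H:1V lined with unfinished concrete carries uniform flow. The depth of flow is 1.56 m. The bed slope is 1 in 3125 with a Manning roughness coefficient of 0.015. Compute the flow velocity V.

V = 1.19 m/s

With bottom width b = 4.05 m and side slope z = 0.5: A = (b + zy)y = (4.05 + 0.5×1.56)×1.56 = 7.535 m²; P = b + 2y√(1+z²) = 4.05 + 2×1.56×1.118 = 7.538 m.
Hydraulic radius R = A/P = 7.535/7.538 = 0.9995 m.
From Manning's equation, V = (1/n) R^(2/3) S^(1/2) = (1/0.015) × 0.9995^(2/3) × 0.00032^(1/2) = 1.19 m/s.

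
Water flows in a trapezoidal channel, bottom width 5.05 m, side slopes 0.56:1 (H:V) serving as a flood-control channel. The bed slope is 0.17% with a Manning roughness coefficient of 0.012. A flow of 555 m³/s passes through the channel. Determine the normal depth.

y_n = 7.85 m

Manning's equation rearranged: A R^(2/3) = nQ / (1·√S) = 0.012 × 555 / (√0.0017) = 161.5.
Trying y = 9.99 m: A R^(2/3) = 259.2 — too large.
Trying y = 6.83 m: A R^(2/3) = 124 — too small.
Trying y = 7.85 m: A R^(2/3) = 161.6 — matches.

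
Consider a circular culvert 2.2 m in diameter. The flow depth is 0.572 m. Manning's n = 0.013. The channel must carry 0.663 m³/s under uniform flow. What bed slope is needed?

For a circular section of diameter D = 2.2 m at depth y = 0.572 m, the central angle is θ = 2 arccos(1 − 2y/D) = 2.14 rad. Then A = (D²/8)(θ − sin θ) = 0.7854 m² and P = Dθ/2 = 2.354 m.
Hydraulic radius R = A/P = 0.7854/2.354 = 0.3336 m.
From Manning's equation, S = [nQ / (1 A R^(2/3))]² = [0.013 × 0.663 / (1 × 0.7854 × 0.3336^(2/3))]² = 0.000521.

S = 0.000521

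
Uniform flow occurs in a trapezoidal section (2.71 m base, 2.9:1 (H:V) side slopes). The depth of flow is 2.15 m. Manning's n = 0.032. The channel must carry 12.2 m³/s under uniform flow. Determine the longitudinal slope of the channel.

With bottom width b = 2.71 m and side slope z = 2.9: A = (b + zy)y = (2.71 + 2.9×2.15)×2.15 = 19.23 m²; P = b + 2y√(1+z²) = 2.71 + 2×2.15×3.068 = 15.9 m.
Hydraulic radius R = A/P = 19.23/15.9 = 1.21 m.
From Manning's equation, S = [nQ / (1 A R^(2/3))]² = [0.032 × 12.2 / (1 × 19.23 × 1.21^(2/3))]² = 0.00032.

S = 0.00032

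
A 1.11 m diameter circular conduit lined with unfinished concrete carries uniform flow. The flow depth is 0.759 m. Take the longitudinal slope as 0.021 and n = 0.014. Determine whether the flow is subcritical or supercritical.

supercritical

For a circular section of diameter D = 1.11 m at depth y = 0.759 m, the central angle is θ = 2 arccos(1 − 2y/D) = 3.894 rad. Then A = (D²/8)(θ − sin θ) = 0.7051 m² and P = Dθ/2 = 2.161 m.
Hydraulic radius R = A/P = 0.7051/2.161 = 0.3262 m.
V = (1/n) R^(2/3) √S = (1/0.014) × 0.3262^(2/3) × √0.021 = 4.905 m/s. Hydraulic depth D_h = A/T = 0.7051/1.032 = 0.683 m.
Froude number Fr = V/√(g·D_h) = 4.905/√(9.81×0.683) = 1.89, which is greater than 1, so the flow is supercritical.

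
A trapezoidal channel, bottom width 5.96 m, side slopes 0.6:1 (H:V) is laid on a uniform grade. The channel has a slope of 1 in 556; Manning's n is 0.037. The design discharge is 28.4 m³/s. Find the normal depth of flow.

y_n = 2.47 m

Manning's equation rearranged: A R^(2/3) = nQ / (1·√S) = 0.037 × 28.4 / (√0.001799) = 24.78.
Trying y = 1.83 m: A R^(2/3) = 15.09 — short.
Trying y = 3.04 m: A R^(2/3) = 35.19 — over.
Trying y = 2.47 m: A R^(2/3) = 24.81 — ≈ 24.78.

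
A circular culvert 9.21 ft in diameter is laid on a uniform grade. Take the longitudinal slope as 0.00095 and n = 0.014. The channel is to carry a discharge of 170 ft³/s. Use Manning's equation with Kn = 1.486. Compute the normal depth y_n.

Manning's equation rearranged: A R^(2/3) = nQ / (1.486·√S) = 0.014 × 170 / (1.486 × √0.00095) = 51.96.
At y = 3.25 ft: A R^(2/3) = 31.02 — too small.
At y = 4.86 ft: A R^(2/3) = 63.58 — too large.
At y = 4.32 ft: A R^(2/3) = 52.04 — ≈ 51.96.

y_n = 4.32 ft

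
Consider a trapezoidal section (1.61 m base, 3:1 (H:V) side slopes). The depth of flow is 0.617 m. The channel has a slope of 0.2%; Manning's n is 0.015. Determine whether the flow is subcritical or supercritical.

subcritical

With bottom width b = 1.61 m and side slope z = 3: A = (b + zy)y = (1.61 + 3×0.617)×0.617 = 2.135 m²; P = b + 2y√(1+z²) = 1.61 + 2×0.617×3.162 = 5.512 m.
Hydraulic radius R = A/P = 2.135/5.512 = 0.3874 m.
V = (1/n) R^(2/3) √S = (1/0.015) × 0.3874^(2/3) × √0.002 = 1.584 m/s. Hydraulic depth D_h = A/T = 2.135/5.312 = 0.402 m.
Froude number Fr = V/√(g·D_h) = 1.584/√(9.81×0.402) = 0.798, which is less than 1, so the flow is subcritical.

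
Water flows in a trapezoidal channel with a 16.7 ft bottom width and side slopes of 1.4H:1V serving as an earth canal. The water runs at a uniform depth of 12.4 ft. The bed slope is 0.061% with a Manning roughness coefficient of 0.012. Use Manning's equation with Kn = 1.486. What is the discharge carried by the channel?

With bottom width b = 16.7 ft and side slope z = 1.4: A = (b + zy)y = (16.7 + 1.4×12.4)×12.4 = 422.3 ft²; P = b + 2y√(1+z²) = 16.7 + 2×12.4×1.72 = 59.37 ft.
Hydraulic radius R = A/P = 422.3/59.37 = 7.114 ft.
Manning's equation: Q = (1.486/n) A R^(2/3) S^(1/2) = (1.486/0.012) × 422.3 × 7.114^(2/3) × 0.00061^(1/2) = 4780 ft³/s.

Q = 4780 ft³/s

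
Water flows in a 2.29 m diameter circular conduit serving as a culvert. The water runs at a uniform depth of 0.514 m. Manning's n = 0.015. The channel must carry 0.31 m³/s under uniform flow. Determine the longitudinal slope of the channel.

For a circular section of diameter D = 2.29 m at depth y = 0.514 m, the central angle is θ = 2 arccos(1 − 2y/D) = 1.974 rad. Then A = (D²/8)(θ − sin θ) = 0.6913 m² and P = Dθ/2 = 2.261 m.
Hydraulic radius R = A/P = 0.6913/2.261 = 0.3058 m.
From Manning's equation, S = [nQ / (1 A R^(2/3))]² = [0.015 × 0.31 / (1 × 0.6913 × 0.3058^(2/3))]² = 0.00022.

S = 0.00022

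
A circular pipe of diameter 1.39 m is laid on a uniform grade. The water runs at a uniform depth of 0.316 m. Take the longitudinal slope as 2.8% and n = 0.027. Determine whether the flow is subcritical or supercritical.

supercritical

For a circular section of diameter D = 1.39 m at depth y = 0.316 m, the central angle is θ = 2 arccos(1 − 2y/D) = 1.988 rad. Then A = (D²/8)(θ − sin θ) = 0.2593 m² and P = Dθ/2 = 1.382 m.
Hydraulic radius R = A/P = 0.2593/1.382 = 0.1877 m.
V = (1/n) R^(2/3) √S = (1/0.027) × 0.1877^(2/3) × √0.028 = 2.032 m/s. Hydraulic depth D_h = A/T = 0.2593/1.165 = 0.2226 m.
Froude number Fr = V/√(g·D_h) = 2.032/√(9.81×0.2226) = 1.37, which is greater than 1, so the flow is supercritical.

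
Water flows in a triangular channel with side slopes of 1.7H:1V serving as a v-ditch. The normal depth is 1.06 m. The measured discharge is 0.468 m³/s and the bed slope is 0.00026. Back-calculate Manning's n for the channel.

n = 0.039

For a triangular section with side slope z = 1.7: A = zy² = 1.7×1.06² = 1.91 m²; P = 2y√(1+z²) = 2×1.06×1.972 = 4.181 m.
Hydraulic radius R = A/P = 1.91/4.181 = 0.4568 m.
Rearranging Manning's equation: n = (1/Q) A R^(2/3) S^(1/2) = (1/0.468) × 1.91 × 0.4568^(2/3) × √0.00026 = 0.039.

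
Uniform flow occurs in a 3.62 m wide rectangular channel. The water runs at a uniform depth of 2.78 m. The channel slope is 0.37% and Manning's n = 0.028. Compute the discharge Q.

Q = 23.2 m³/s

Flow area A = b·y = 3.62 × 2.78 = 10.06 m². Wetted perimeter P = b + 2y = 3.62 + 2×2.78 = 9.18 m.
Hydraulic radius R = A/P = 10.06/9.18 = 1.096 m.
Manning's equation: Q = (1/n) A R^(2/3) S^(1/2) = (1/0.028) × 10.06 × 1.096^(2/3) × 0.0037^(1/2) = 23.2 m³/s.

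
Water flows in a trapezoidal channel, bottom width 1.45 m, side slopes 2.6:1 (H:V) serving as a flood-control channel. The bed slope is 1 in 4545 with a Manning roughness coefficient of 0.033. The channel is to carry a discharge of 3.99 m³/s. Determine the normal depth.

y_n = 1.66 m

Manning's equation rearranged: A R^(2/3) = nQ / (1·√S) = 0.033 × 3.99 / (√0.00022) = 8.877.
At y = 1.32 m: A R^(2/3) = 5.234 — low.
At y = 1.92 m: A R^(2/3) = 12.52 — high.
At y = 1.66 m: A R^(2/3) = 8.887 — close enough.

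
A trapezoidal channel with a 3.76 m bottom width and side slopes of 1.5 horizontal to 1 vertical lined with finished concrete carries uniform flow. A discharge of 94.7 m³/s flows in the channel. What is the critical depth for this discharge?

At critical depth, Q² T / (g A³) = 1, i.e. A³/T = Q²/g = 94.7²/9.81 = 914.2.
At y = 2.28 m: A³/T = 413.9 — low.
At y = 3.53 m: A³/T = 2276 — high.
At y = 2.8 m: A³/T = 910.5 — matches.

y_c = 2.8 m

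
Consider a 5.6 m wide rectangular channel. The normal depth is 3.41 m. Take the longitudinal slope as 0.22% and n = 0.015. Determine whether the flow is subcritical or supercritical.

subcritical

Flow area A = b·y = 5.6 × 3.41 = 19.1 m². Wetted perimeter P = b + 2y = 5.6 + 2×3.41 = 12.42 m.
Hydraulic radius R = A/P = 19.1/12.42 = 1.538 m.
V = (1/n) R^(2/3) √S = (1/0.015) × 1.538^(2/3) × √0.0022 = 4.166 m/s. Hydraulic depth D_h = A/T = 19.1/5.6 = 3.41 m.
Froude number Fr = V/√(g·D_h) = 4.166/√(9.81×3.41) = 0.72, which is less than 1, so the flow is subcritical.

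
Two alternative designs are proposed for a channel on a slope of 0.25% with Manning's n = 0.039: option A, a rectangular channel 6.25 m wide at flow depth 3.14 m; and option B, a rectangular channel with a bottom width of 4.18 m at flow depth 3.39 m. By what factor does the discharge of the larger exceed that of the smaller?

Channel A: Flow area A = b·y = 6.25 × 3.14 = 19.62 m². Wetted perimeter P = b + 2y = 6.25 + 2×3.14 = 12.53 m. Hydraulic radius R = A/P = 19.62/12.53 = 1.566 m. Q_A = (1/0.039)·19.62·1.566^(2/3)·√0.0025 = 33.93 m³/s.
Channel B: Flow area A = b·y = 4.18 × 3.39 = 14.17 m². Wetted perimeter P = b + 2y = 4.18 + 2×3.39 = 10.96 m. Hydraulic radius R = A/P = 14.17/10.96 = 1.293 m. Q_B = (1/0.039)·14.17·1.293^(2/3)·√0.0025 = 21.56 m³/s.
The larger discharge is 33.93 m³/s and the smaller is 21.56 m³/s; the ratio is 1.57.

1.57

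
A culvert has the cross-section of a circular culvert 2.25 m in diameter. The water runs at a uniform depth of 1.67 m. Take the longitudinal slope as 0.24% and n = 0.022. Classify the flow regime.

For a circular section of diameter D = 2.25 m at depth y = 1.67 m, the central angle is θ = 2 arccos(1 − 2y/D) = 4.153 rad. Then A = (D²/8)(θ − sin θ) = 3.164 m² and P = Dθ/2 = 4.672 m.
Hydraulic radius R = A/P = 3.164/4.672 = 0.6773 m.
V = (1/n) R^(2/3) √S = (1/0.022) × 0.6773^(2/3) × √0.0024 = 1.717 m/s. Hydraulic depth D_h = A/T = 3.164/1.968 = 1.608 m.
Froude number Fr = V/√(g·D_h) = 1.717/√(9.81×1.608) = 0.432, which is less than 1, so the flow is subcritical.

subcritical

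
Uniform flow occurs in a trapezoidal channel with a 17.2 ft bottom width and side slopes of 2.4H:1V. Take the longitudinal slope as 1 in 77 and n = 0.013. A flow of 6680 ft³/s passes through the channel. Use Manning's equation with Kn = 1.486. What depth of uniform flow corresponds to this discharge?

Manning's equation rearranged: A R^(2/3) = nQ / (1.486·√S) = 0.013 × 6680 / (1.486 × √0.01299) = 512.8.
Trying y = 7.66 ft: A R^(2/3) = 773.4 — too large.
Trying y = 5.56 ft: A R^(2/3) = 405 — too small.
Trying y = 6.26 ft: A R^(2/3) = 512.9 — matches.

y_n = 6.26 ft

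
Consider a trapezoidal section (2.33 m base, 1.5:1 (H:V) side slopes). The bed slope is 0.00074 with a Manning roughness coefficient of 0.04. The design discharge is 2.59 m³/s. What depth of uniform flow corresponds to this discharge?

Manning's equation rearranged: A R^(2/3) = nQ / (1·√S) = 0.04 × 2.59 / (√0.00074) = 3.808.
Try y = 1.45 m: A R^(2/3) = 5.927 — high.
Try y = 1.16 m: A R^(2/3) = 3.81 — ≈ 3.808.

y_n = 1.16 m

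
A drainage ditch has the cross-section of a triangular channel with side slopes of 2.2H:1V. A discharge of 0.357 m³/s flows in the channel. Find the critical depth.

y_c = 0.352 m

At critical depth, Q² T / (g A³) = 1, i.e. A³/T = Q²/g = 0.357²/9.81 = 0.01299.
Try y = 0.44 m: A³/T = 0.03991 — too large.
Try y = 0.286 m: A³/T = 0.004631 — too small.
Try y = 0.352 m: A³/T = 0.01308 — matches.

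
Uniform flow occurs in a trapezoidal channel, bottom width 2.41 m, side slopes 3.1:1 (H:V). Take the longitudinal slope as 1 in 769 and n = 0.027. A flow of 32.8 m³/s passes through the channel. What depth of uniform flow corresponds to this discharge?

y_n = 2.26 m

Manning's equation rearranged: A R^(2/3) = nQ / (1·√S) = 0.027 × 32.8 / (√0.0013) = 24.56.
Try y = 1.9 m: A R^(2/3) = 16.46 — short.
Try y = 2.57 m: A R^(2/3) = 33.26 — over.
Try y = 2.26 m: A R^(2/3) = 24.59 — matches.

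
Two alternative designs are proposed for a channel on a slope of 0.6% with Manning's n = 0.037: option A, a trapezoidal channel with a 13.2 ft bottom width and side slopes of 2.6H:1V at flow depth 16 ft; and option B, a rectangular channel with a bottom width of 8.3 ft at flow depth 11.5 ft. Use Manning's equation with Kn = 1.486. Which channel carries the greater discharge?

Channel A: With bottom width b = 13.2 ft and side slope z = 2.6: A = (b + zy)y = (13.2 + 2.6×16)×16 = 876.8 ft²; P = b + 2y√(1+z²) = 13.2 + 2×16×2.786 = 102.3 ft. Hydraulic radius R = A/P = 876.8/102.3 = 8.567 ft. Q_A = (1.486/0.037)·876.8·8.567^(2/3)·√0.006 = 11420 ft³/s.
Channel B: Flow area A = b·y = 8.3 × 11.5 = 95.45 ft². Wetted perimeter P = b + 2y = 8.3 + 2×11.5 = 31.3 ft. Hydraulic radius R = A/P = 95.45/31.3 = 3.05 ft. Q_B = (1.486/0.037)·95.45·3.05^(2/3)·√0.006 = 624.4 ft³/s.
Q_A = 11420 ft³/s vs Q_B = 624.4 ft³/s, so channel A carries more.

channel A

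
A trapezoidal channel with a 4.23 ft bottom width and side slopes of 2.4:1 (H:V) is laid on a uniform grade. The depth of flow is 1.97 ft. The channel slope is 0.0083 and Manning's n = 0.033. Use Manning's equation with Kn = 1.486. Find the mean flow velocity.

V = 4.68 ft/s

With bottom width b = 4.23 ft and side slope z = 2.4: A = (b + zy)y = (4.23 + 2.4×1.97)×1.97 = 17.65 ft²; P = b + 2y√(1+z²) = 4.23 + 2×1.97×2.6 = 14.47 ft.
Hydraulic radius R = A/P = 17.65/14.47 = 1.219 ft.
From Manning's equation, V = (1.486/n) R^(2/3) S^(1/2) = (1.486/0.033) × 1.219^(2/3) × 0.0083^(1/2) = 4.68 ft/s.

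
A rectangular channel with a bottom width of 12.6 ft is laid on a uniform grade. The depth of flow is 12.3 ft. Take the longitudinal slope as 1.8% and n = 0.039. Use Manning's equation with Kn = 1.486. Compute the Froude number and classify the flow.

Flow area A = b·y = 12.6 × 12.3 = 155 ft². Wetted perimeter P = b + 2y = 12.6 + 2×12.3 = 37.2 ft.
Hydraulic radius R = A/P = 155/37.2 = 4.166 ft.
V = (1.486/n) R^(2/3) √S = (1.486/0.039) × 4.166^(2/3) × √0.018 = 13.24 ft/s. Hydraulic depth D_h = A/T = 155/12.6 = 12.3 ft.
Froude number Fr = V/√(g·D_h) = 13.24/√(32.2×12.3) = 0.665, which is less than 1, so the flow is subcritical.

subcritical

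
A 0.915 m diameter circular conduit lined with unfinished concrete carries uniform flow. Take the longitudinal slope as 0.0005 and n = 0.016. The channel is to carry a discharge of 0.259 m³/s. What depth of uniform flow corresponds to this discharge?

Manning's equation rearranged: A R^(2/3) = nQ / (1·√S) = 0.016 × 0.259 / (√0.0005) = 0.1853.
Try y = 0.495 m: A R^(2/3) = 0.1402 — low.
Try y = 0.751 m: A R^(2/3) = 0.2463 — high.
Try y = 0.593 m: A R^(2/3) = 0.1853 — matches.

y_n = 0.593 m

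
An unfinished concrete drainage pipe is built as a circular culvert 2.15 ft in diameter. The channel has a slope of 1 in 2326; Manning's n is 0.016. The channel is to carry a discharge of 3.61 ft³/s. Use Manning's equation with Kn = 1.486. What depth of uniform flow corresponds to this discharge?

y_n = 1.43 ft

Manning's equation rearranged: A R^(2/3) = nQ / (1.486·√S) = 0.016 × 3.61 / (1.486 × √0.0004299) = 1.875.
At y = 1.14 ft: A R^(2/3) = 1.324 — short.
At y = 1.8 ft: A R^(2/3) = 2.444 — over.
At y = 1.43 ft: A R^(2/3) = 1.875 — matches.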